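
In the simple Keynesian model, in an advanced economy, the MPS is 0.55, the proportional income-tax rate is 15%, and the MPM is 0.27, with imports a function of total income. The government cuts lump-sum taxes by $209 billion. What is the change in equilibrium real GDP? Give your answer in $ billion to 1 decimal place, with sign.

MPC = 1 − MPS = 1 − 0.55 = 0.45.
A lump-sum tax change of −$209 billion shifts disposable income by +$209 billion; first-round consumption changes by −c × ΔT = −0.45 × (−$209 billion) = +$94.05 billion.
Expenditure multiplier = 1/(1 − c(1−t) + m) = 1/(1 − 0.45×0.85 + 0.27) = 1/0.8875 ≈ 1.127.
The tax multiplier is −c × k ≈ −0.507, so ΔY = k × (−c·ΔT) = (+$94.05 billion) / 0.8875 ≈ +$106 billion.

+$106.0 billion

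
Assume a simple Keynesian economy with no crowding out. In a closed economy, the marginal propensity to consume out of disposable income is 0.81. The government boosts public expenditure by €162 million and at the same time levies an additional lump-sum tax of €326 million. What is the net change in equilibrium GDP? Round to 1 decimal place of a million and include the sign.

Expenditure multiplier = 1/(1 − MPC) = 1/(1 − 0.81) = 1/0.19 ≈ 5.263.
ΔG contributes k·ΔG = (+€162 million) / 0.19 ≈ +€852.6 million.
ΔT of +€326 million changes first-round spending by −c·ΔT = −€264.06 million, contributing k·(−c·ΔT) = (−€264.06 million) / 0.19 ≈ −€1,389.8 million.
Net ΔY = k(ΔG − c·ΔT) = (−€102.06 million) / 0.19 ≈ −€537.2 million.

−€537.2 million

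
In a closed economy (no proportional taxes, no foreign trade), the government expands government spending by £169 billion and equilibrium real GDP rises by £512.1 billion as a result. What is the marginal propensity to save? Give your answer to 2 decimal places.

0.33

Implied spending multiplier k = ΔY/ΔG = 512.1/169 ≈ 3.0302.
Since k = 1/(1 − MPC), MPC = 1 − 1/k = 1 − ΔG/ΔY = 1 − 169/512.1 ≈ 0.67.
MPS = 1 − MPC = 0.33.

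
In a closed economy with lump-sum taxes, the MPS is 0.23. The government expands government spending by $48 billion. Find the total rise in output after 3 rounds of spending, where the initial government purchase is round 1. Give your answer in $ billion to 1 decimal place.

MPC = 1 − MPS = 1 − 0.23 = 0.77.
Round 1 adds ΔG = $48 billion; each later round is MPC = 0.77 times the previous.
After 3 rounds: 48 + 36.96 + 28.4592 = ΔG·(1 − c^3)/(1 − c) = 48 × (1 − 0.456533)/0.23 ≈ $113.4 billion.

$113.4 billion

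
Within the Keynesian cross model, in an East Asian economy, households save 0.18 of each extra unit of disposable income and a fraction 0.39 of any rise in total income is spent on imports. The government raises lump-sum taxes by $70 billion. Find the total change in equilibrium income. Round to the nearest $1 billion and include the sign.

−$101 billion

MPC = 1 − MPS = 1 − 0.18 = 0.82.
A lump-sum tax change of +$70 billion shifts disposable income by −$70 billion; first-round consumption changes by −c × ΔT = −0.82 × (+$70 billion) = −$57.4 billion.
Expenditure multiplier = 1/(1 − c + m) = 1/(1 − 0.82 + 0.39) = 1/0.57 ≈ 1.754.
The tax multiplier is −c × k ≈ −1.439, so ΔY = k × (−c·ΔT) = (−$57.4 billion) / 0.57 ≈ −$101 billion.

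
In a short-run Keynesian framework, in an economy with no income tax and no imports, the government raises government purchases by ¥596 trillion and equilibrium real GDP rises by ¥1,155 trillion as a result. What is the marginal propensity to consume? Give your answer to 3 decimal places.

Implied spending multiplier k = ΔY/ΔG = 1,155/596 ≈ 1.9379.
Since k = 1/(1 − MPC), MPC = 1 − 1/k = 1 − ΔG/ΔY = 1 − 596/1,155 ≈ 0.484.

0.484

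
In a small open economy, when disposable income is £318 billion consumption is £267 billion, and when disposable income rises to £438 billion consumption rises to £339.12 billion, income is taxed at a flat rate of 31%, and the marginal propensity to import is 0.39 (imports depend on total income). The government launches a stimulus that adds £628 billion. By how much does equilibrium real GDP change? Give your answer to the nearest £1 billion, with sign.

+£644 billion

MPC = ΔC/ΔYd = (339.12 − 267)/(438 − 318) = 72.12/120 = 0.601.
Government-spending multiplier = 1/(1 − c(1−t) + m) = 1/(1 − 0.601×0.69 + 0.39) = 1/0.97531 ≈ 1.025.
ΔY = k × ΔG = (+£628 billion) / 0.97531 ≈ +£644 billion.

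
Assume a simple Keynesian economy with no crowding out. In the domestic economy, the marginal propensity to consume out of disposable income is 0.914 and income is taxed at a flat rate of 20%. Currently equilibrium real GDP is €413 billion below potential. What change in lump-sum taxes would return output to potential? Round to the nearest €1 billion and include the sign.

−€121 billion

Spending multiplier = 1/(1 − c(1−t)) = 1/(1 − 0.914×0.8) = 1/0.2688 ≈ 3.72.
Tax multiplier = −c·k = −0.914/0.2688 ≈ −3.4. Need ΔY = +€413 billion, so ΔT = ΔY/(−c·k) = −(+€413 billion) × 0.2688 / 0.914 ≈ −€121 billion.
The government should cut lump-sum taxes by €121 billion.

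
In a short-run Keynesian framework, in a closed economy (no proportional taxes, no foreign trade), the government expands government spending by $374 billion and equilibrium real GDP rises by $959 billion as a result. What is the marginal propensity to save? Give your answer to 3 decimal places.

Implied spending multiplier k = ΔY/ΔG = 959/374 ≈ 2.5642.
Since k = 1/(1 − MPC), MPC = 1 − 1/k = 1 − ΔG/ΔY = 1 − 374/959 ≈ 0.610.
MPS = 1 − MPC = 0.390.

0.390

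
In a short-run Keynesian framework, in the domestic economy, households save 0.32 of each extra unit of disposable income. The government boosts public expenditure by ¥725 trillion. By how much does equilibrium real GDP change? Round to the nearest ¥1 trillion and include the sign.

MPC = 1 − MPS = 1 − 0.32 = 0.68.
Expenditure multiplier = 1/(1 − MPC) = 1/(1 − 0.68) = 1/0.32 = 3.125.
ΔY = k × ΔG = (+¥725 trillion) / 0.32 ≈ +¥2,266 trillion.

+¥2,266 trillion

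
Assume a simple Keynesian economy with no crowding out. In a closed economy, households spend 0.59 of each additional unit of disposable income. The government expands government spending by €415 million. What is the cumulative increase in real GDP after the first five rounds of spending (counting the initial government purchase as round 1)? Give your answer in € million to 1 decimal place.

Round 1 adds ΔG = €415 million; each later round is MPC = 0.59 times the previous.
After 5 rounds: 415 + 244.85 + 144.4615 + 85.232285 + 50.28704815 = ΔG·(1 − c^5)/(1 − c) = 415 × (1 − 0.0714924299)/0.41 ≈ €939.8 million.

€939.8 million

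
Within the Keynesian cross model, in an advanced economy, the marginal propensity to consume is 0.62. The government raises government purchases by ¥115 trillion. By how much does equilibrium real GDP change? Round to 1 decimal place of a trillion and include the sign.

+¥302.6 trillion

Government-spending multiplier = 1/(1 − MPC) = 1/(1 − 0.62) = 1/0.38 ≈ 2.632.
ΔY = k × ΔG = (+¥115 trillion) / 0.38 ≈ +¥302.6 trillion.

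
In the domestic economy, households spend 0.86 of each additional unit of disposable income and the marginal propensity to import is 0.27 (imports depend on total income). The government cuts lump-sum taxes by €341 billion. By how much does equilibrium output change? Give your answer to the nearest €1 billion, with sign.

+€715 billion

A lump-sum tax change of −€341 billion shifts disposable income by +€341 billion; first-round consumption changes by −c × ΔT = −0.86 × (−€341 billion) = +€293.26 billion.
Expenditure multiplier = 1/(1 − c + m) = 1/(1 − 0.86 + 0.27) = 1/0.41 ≈ 2.439.
The tax multiplier is −c × k ≈ −2.098, so ΔY = k × (−c·ΔT) = (+€293.26 billion) / 0.41 ≈ +€715 billion.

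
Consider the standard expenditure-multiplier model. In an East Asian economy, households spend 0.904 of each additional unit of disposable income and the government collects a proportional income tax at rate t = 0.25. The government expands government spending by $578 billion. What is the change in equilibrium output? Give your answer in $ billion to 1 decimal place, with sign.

Expenditure multiplier = 1/(1 − c(1−t)) = 1/(1 − 0.904×0.75) = 1/0.322 ≈ 3.106.
ΔY = k × ΔG = (+$578 billion) / 0.322 ≈ +$1,795 billion.

+$1,795.0 billion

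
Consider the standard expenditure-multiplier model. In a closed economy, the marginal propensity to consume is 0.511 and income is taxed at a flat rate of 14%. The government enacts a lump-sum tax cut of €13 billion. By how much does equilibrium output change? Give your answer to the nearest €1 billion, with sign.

A lump-sum tax change of −€13 billion shifts disposable income by +€13 billion; first-round consumption changes by −c × ΔT = −0.511 × (−€13 billion) = +€6.643 billion.
Expenditure multiplier = 1/(1 − c(1−t)) = 1/(1 − 0.511×0.86) = 1/0.56054 ≈ 1.784.
The tax multiplier is −c × k ≈ −0.912, so ΔY = k × (−c·ΔT) = (+€6.643 billion) / 0.56054 ≈ +€12 billion.

+€12 billion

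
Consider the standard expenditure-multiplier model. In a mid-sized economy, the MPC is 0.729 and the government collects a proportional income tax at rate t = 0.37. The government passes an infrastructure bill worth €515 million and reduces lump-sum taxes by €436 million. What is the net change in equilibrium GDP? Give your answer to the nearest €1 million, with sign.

+€1,540 million

Expenditure multiplier = 1/(1 − c(1−t)) = 1/(1 − 0.729×0.63) = 1/0.54073 ≈ 1.849.
ΔG contributes k·ΔG = (+€515 million) / 0.54073 ≈ +€952.4 million.
ΔT of −€436 million changes first-round spending by −c·ΔT = +€317.844 million, contributing k·(−c·ΔT) = (+€317.844 million) / 0.54073 ≈ +€587.8 million.
Net ΔY = k(ΔG − c·ΔT) = (+€832.844 million) / 0.54073 ≈ +€1,540 million.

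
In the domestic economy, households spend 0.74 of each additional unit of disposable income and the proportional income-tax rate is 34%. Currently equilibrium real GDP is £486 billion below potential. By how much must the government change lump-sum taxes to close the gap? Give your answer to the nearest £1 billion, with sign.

−£336 billion

Spending multiplier = 1/(1 − c(1−t)) = 1/(1 − 0.74×0.66) = 1/0.5116 ≈ 1.955.
Tax multiplier = −c·k = −0.74/0.5116 ≈ −1.446. Need ΔY = +£486 billion, so ΔT = ΔY/(−c·k) = −(+£486 billion) × 0.5116 / 0.74 ≈ −£336 billion.
The government should cut lump-sum taxes by £336 billion.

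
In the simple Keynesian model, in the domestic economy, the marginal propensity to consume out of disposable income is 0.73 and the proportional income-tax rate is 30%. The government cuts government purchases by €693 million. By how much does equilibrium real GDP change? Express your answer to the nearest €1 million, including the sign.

Spending multiplier = 1/(1 − c(1−t)) = 1/(1 − 0.73×0.7) = 1/0.489 ≈ 2.045.
ΔY = k × ΔG = (−€693 million) / 0.489 ≈ −€1,417 million.

−€1,417 million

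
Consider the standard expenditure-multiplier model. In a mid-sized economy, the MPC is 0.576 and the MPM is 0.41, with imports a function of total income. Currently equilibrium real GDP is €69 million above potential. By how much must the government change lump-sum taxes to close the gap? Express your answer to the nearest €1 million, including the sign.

+€100 million

Spending multiplier = 1/(1 − c + m) = 1/(1 − 0.576 + 0.41) = 1/0.834 ≈ 1.199.
Tax multiplier = −c·k = −0.576/0.834 ≈ −0.691. Need ΔY = −€69 million, so ΔT = ΔY/(−c·k) = −(−€69 million) × 0.834 / 0.576 ≈ +€100 million.
The government should raise lump-sum taxes by €100 million.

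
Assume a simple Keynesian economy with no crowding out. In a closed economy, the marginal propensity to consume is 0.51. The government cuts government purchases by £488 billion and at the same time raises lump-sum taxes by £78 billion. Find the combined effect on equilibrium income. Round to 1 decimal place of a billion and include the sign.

Expenditure multiplier = 1/(1 − MPC) = 1/(1 − 0.51) = 1/0.49 ≈ 2.041.
ΔG contributes k·ΔG = (−£488 billion) / 0.49 ≈ −£995.9 billion.
ΔT of +£78 billion changes first-round spending by −c·ΔT = −£39.78 billion, contributing k·(−c·ΔT) = (−£39.78 billion) / 0.49 ≈ −£81.2 billion.
Net ΔY = k(ΔG − c·ΔT) = (−£527.78 billion) / 0.49 ≈ −£1,077.1 billion.

−£1,077.1 billion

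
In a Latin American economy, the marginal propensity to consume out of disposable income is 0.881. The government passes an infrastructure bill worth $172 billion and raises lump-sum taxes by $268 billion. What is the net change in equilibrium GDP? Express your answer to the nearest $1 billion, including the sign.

Expenditure multiplier = 1/(1 − MPC) = 1/(1 − 0.881) = 1/0.119 ≈ 8.403.
ΔG contributes k·ΔG = (+$172 billion) / 0.119 ≈ +$1,445.4 billion.
ΔT of +$268 billion changes first-round spending by −c·ΔT = −$236.108 billion, contributing k·(−c·ΔT) = (−$236.108 billion) / 0.119 ≈ −$1,984.1 billion.
Net ΔY = k(ΔG − c·ΔT) = (−$64.108 billion) / 0.119 ≈ −$539 billion.

−$539 billion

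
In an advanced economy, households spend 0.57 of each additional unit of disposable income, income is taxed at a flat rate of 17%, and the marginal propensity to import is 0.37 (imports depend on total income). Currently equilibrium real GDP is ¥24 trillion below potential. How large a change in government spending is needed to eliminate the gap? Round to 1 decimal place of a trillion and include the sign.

Spending multiplier = 1/(1 − c(1−t) + m) = 1/(1 − 0.57×0.83 + 0.37) = 1/0.8969 ≈ 1.115.
Need ΔY = +¥24 trillion, so ΔG = ΔY/k = (+¥24 trillion) × 0.8969 ≈ +¥21.5 trillion.
The government should increase government spending by ¥21.5 trillion.

+¥21.5 trillion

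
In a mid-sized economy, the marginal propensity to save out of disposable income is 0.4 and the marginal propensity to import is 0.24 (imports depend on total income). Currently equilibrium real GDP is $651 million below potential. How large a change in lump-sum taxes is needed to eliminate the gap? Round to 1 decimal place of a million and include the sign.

−$694.4 million

MPC = 1 − MPS = 1 − 0.4 = 0.6.
Spending multiplier = 1/(1 − c + m) = 1/(1 − 0.6 + 0.24) = 1/0.64 ≈ 1.563.
Tax multiplier = −c·k = −0.6/0.64 ≈ −0.938. Need ΔY = +$651 million, so ΔT = ΔY/(−c·k) = −(+$651 million) × 0.64 / 0.6 = −$694.4 million.
The government should cut lump-sum taxes by $694.4 million.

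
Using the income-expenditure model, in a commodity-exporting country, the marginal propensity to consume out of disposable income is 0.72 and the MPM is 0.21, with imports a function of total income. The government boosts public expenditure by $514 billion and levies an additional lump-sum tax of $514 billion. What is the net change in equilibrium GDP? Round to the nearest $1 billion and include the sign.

Expenditure multiplier = 1/(1 − c + m) = 1/(1 − 0.72 + 0.21) = 1/0.49 ≈ 2.041.
ΔG contributes k·ΔG = (+$514 billion) / 0.49 ≈ +$1,049 billion.
ΔT of +$514 billion changes first-round spending by −c·ΔT = −$370.08 billion, contributing k·(−c·ΔT) = (−$370.08 billion) / 0.49 ≈ −$755.3 billion.
Net ΔY = k(ΔG − c·ΔT) = (+$143.92 billion) / 0.49 ≈ +$294 billion.

+$294 billion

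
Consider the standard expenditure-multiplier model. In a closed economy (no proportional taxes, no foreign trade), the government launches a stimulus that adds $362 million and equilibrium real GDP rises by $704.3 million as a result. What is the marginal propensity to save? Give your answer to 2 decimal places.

Implied spending multiplier k = ΔY/ΔG = 704.3/362 ≈ 1.9456.
Since k = 1/(1 − MPC), MPC = 1 − 1/k = 1 − ΔG/ΔY = 1 − 362/704.3 ≈ 0.49.
MPS = 1 − MPC = 0.51.

0.51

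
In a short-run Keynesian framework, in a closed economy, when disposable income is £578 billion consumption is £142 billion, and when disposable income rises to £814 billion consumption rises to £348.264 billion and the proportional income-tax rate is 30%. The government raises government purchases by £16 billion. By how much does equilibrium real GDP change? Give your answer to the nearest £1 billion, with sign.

MPC = ΔC/ΔYd = (348.264 − 142)/(814 − 578) = 206.264/236 = 0.874.
Spending multiplier = 1/(1 − c(1−t)) = 1/(1 − 0.874×0.7) = 1/0.3882 ≈ 2.576.
ΔY = k × ΔG = (+£16 billion) / 0.3882 ≈ +£41 billion.

+£41 billion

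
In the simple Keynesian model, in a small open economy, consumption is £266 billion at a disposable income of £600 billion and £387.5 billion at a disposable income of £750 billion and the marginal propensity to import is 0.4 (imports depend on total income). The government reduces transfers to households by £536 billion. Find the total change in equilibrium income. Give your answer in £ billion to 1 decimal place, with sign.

−£735.9 billion

MPC = ΔC/ΔYd = (387.5 − 266)/(750 − 600) = 121.5/150 = 0.81.
The transfer change shifts disposable income by −£536 billion, so first-round consumption changes by c·ΔTR = 0.81 × (−£536 billion) = −£434.16 billion.
Expenditure multiplier = 1/(1 − c + m) = 1/(1 − 0.81 + 0.4) = 1/0.59 ≈ 1.695.
The transfer multiplier is c × k ≈ 1.373, so ΔY = k × (c·ΔTR) = (−£434.16 billion) / 0.59 ≈ −£735.9 billion.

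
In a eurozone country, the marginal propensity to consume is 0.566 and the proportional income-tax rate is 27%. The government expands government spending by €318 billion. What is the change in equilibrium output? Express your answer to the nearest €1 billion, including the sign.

+€542 billion

Expenditure multiplier = 1/(1 − c(1−t)) = 1/(1 − 0.566×0.73) = 1/0.58682 ≈ 1.704.
ΔY = k × ΔG = (+€318 billion) / 0.58682 ≈ +€542 billion.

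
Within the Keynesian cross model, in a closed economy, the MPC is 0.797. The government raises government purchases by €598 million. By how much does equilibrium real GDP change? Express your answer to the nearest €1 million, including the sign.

Expenditure multiplier = 1/(1 − MPC) = 1/(1 − 0.797) = 1/0.203 ≈ 4.926.
ΔY = k × ΔG = (+€598 million) / 0.203 ≈ +€2,946 million.

+€2,946 million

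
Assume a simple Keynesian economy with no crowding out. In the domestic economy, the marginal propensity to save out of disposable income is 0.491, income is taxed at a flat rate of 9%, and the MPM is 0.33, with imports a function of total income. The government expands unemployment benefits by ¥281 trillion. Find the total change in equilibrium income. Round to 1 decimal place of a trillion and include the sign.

+¥165.0 trillion

MPC = 1 − MPS = 1 − 0.491 = 0.509.
The transfer change shifts disposable income by +¥281 trillion, so first-round consumption changes by c·ΔTR = 0.509 × (+¥281 trillion) = +¥143.029 trillion.
Expenditure multiplier = 1/(1 − c(1−t) + m) = 1/(1 − 0.509×0.91 + 0.33) = 1/0.86681 ≈ 1.154.
The transfer multiplier is c × k ≈ 0.587, so ΔY = k × (c·ΔTR) = (+¥143.029 trillion) / 0.86681 ≈ +¥165 trillion.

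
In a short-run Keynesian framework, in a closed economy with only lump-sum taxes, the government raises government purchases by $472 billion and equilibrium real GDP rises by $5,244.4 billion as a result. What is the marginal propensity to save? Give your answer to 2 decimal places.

0.09

Implied spending multiplier k = ΔY/ΔG = 5,244.4/472 ≈ 11.111.
Since k = 1/(1 − MPC), MPC = 1 − 1/k = 1 − ΔG/ΔY = 1 − 472/5,244.4 ≈ 0.91.
MPS = 1 − MPC = 0.09.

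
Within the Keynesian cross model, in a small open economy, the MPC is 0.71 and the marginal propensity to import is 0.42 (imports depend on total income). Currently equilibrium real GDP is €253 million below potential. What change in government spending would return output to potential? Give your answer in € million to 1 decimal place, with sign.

Spending multiplier = 1/(1 − c + m) = 1/(1 − 0.71 + 0.42) = 1/0.71 ≈ 1.408.
Need ΔY = +€253 million, so ΔG = ΔY/k = (+€253 million) × 0.71 ≈ +€179.6 million.
The government should increase government spending by €179.6 million.

+€179.6 million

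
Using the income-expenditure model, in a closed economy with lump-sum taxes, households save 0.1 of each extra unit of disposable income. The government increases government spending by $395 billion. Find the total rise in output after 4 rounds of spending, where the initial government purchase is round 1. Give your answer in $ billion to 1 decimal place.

MPC = 1 − MPS = 1 − 0.1 = 0.9.
Round 1 adds ΔG = $395 billion; each later round is MPC = 0.9 times the previous.
After 4 rounds: 395 + 355.5 + 319.95 + 287.955 = ΔG·(1 − c^4)/(1 − c) = 395 × (1 − 0.6561)/0.1 ≈ $1,358.4 billion.

$1,358.4 billion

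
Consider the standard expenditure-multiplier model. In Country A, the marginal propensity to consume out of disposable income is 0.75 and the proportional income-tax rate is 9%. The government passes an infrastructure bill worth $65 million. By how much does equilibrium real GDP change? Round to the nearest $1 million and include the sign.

Government-spending multiplier = 1/(1 − c(1−t)) = 1/(1 − 0.75×0.91) = 1/0.3175 ≈ 3.15.
ΔY = k × ΔG = (+$65 million) / 0.3175 ≈ +$205 million.

+$205 million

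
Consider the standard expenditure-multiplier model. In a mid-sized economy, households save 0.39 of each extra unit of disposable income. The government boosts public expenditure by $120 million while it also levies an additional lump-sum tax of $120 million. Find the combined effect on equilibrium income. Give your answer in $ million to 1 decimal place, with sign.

+$120.0 million

MPC = 1 − MPS = 1 − 0.39 = 0.61.
Expenditure multiplier = 1/(1 − MPC) = 1/(1 − 0.61) = 1/0.39 ≈ 2.564.
ΔG contributes k·ΔG = (+$120 million) / 0.39 ≈ +$307.7 million.
ΔT of +$120 million changes first-round spending by −c·ΔT = −$73.2 million, contributing k·(−c·ΔT) = (−$73.2 million) / 0.39 ≈ −$187.7 million.
With ΔG = ΔT and no other leakages, the balanced-budget multiplier is 1, so ΔY = ΔG = +$120 million.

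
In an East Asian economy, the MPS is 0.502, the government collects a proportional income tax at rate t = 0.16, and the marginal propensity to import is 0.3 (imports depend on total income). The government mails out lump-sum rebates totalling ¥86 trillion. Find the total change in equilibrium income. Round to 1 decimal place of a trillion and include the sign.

MPC = 1 − MPS = 1 − 0.502 = 0.498.
A lump-sum tax change of −¥86 trillion shifts disposable income by +¥86 trillion; first-round consumption changes by −c × ΔT = −0.498 × (−¥86 trillion) = +¥42.828 trillion.
Expenditure multiplier = 1/(1 − c(1−t) + m) = 1/(1 − 0.498×0.84 + 0.3) = 1/0.88168 ≈ 1.134.
The tax multiplier is −c × k ≈ −0.565, so ΔY = k × (−c·ΔT) = (+¥42.828 trillion) / 0.88168 ≈ +¥48.6 trillion.

+¥48.6 trillion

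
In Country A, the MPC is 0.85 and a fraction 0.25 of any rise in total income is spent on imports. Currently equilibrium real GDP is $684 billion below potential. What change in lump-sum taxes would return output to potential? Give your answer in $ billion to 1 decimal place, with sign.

−$321.9 billion

Spending multiplier = 1/(1 − c + m) = 1/(1 − 0.85 + 0.25) = 1/0.4 = 2.5.
Tax multiplier = −c·k = −0.85/0.4 = −2.125. Need ΔY = +$684 billion, so ΔT = ΔY/(−c·k) = −(+$684 billion) × 0.4 / 0.85 ≈ −$321.9 billion.
The government should cut lump-sum taxes by $321.9 billion.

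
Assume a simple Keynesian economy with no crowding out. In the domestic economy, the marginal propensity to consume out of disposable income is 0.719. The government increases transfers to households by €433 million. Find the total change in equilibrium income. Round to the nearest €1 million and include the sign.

The transfer change shifts disposable income by +€433 million, so first-round consumption changes by c·ΔTR = 0.719 × (+€433 million) = +€311.327 million.
Expenditure multiplier = 1/(1 − MPC) = 1/(1 − 0.719) = 1/0.281 ≈ 3.559.
The transfer multiplier is c × k ≈ 2.559, so ΔY = k × (c·ΔTR) = (+€311.327 million) / 0.281 ≈ +€1,108 million.

+€1,108 million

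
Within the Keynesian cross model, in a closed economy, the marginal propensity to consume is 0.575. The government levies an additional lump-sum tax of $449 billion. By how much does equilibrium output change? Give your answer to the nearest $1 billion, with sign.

A lump-sum tax change of +$449 billion shifts disposable income by −$449 billion; first-round consumption changes by −c × ΔT = −0.575 × (+$449 billion) = −$258.175 billion.
Expenditure multiplier = 1/(1 − MPC) = 1/(1 − 0.575) = 1/0.425 ≈ 2.353.
The tax multiplier is −c × k ≈ −1.353, so ΔY = k × (−c·ΔT) = (−$258.175 billion) / 0.425 ≈ −$607 billion.

−$607 billion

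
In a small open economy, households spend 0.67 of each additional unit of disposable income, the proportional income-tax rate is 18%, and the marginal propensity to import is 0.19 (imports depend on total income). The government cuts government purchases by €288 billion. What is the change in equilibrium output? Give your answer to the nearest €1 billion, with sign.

Government-spending multiplier = 1/(1 − c(1−t) + m) = 1/(1 − 0.67×0.82 + 0.19) = 1/0.6406 ≈ 1.561.
ΔY = k × ΔG = (−€288 billion) / 0.6406 ≈ −€450 billion.

−€450 billion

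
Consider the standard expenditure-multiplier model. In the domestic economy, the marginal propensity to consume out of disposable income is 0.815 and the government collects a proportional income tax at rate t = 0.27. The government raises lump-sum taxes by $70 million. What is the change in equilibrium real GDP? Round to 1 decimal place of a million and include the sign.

−$140.8 million

A lump-sum tax change of +$70 million shifts disposable income by −$70 million; first-round consumption changes by −c × ΔT = −0.815 × (+$70 million) = −$57.05 million.
Expenditure multiplier = 1/(1 − c(1−t)) = 1/(1 − 0.815×0.73) = 1/0.40505 ≈ 2.469.
The tax multiplier is −c × k ≈ −2.012, so ΔY = k × (−c·ΔT) = (−$57.05 million) / 0.40505 ≈ −$140.8 million.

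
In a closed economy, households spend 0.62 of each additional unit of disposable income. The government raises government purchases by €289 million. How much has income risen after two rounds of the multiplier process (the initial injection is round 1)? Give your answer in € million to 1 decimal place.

Round 1 adds ΔG = €289 million; each later round is MPC = 0.62 times the previous.
After 2 rounds: 289 + 179.18 = ΔG·(1 − c^2)/(1 − c) = 289 × (1 − 0.3844)/0.38 ≈ €468.2 million.

€468.2 million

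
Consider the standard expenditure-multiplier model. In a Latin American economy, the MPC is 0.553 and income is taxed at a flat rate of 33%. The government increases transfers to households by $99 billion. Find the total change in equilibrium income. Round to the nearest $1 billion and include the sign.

+$87 billion

The transfer change shifts disposable income by +$99 billion, so first-round consumption changes by c·ΔTR = 0.553 × (+$99 billion) = +$54.747 billion.
Expenditure multiplier = 1/(1 − c(1−t)) = 1/(1 − 0.553×0.67) = 1/0.62949 ≈ 1.589.
The transfer multiplier is c × k ≈ 0.878, so ΔY = k × (c·ΔTR) = (+$54.747 billion) / 0.62949 ≈ +$87 billion.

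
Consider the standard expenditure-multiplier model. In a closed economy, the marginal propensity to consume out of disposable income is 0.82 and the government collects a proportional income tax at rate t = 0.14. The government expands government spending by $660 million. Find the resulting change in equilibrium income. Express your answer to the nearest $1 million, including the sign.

Government-spending multiplier = 1/(1 − c(1−t)) = 1/(1 − 0.82×0.86) = 1/0.2948 ≈ 3.392.
ΔY = k × ΔG = (+$660 million) / 0.2948 ≈ +$2,239 million.

+$2,239 million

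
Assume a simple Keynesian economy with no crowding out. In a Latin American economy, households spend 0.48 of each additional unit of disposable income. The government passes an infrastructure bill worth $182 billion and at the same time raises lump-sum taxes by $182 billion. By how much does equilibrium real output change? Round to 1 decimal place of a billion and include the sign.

Expenditure multiplier = 1/(1 − MPC) = 1/(1 − 0.48) = 1/0.52 ≈ 1.923.
ΔG contributes k·ΔG = (+$182 billion) / 0.52 = +$350 billion.
ΔT of +$182 billion changes first-round spending by −c·ΔT = −$87.36 billion, contributing k·(−c·ΔT) = (−$87.36 billion) / 0.52 = −$168 billion.
With ΔG = ΔT and no other leakages, the balanced-budget multiplier is 1, so ΔY = ΔG = +$182 billion.

+$182.0 billion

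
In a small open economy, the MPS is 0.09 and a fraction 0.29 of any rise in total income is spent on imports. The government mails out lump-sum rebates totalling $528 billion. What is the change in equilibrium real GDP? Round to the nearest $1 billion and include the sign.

+$1,264 billion

MPC = 1 − MPS = 1 − 0.09 = 0.91.
A lump-sum tax change of −$528 billion shifts disposable income by +$528 billion; first-round consumption changes by −c × ΔT = −0.91 × (−$528 billion) = +$480.48 billion.
Expenditure multiplier = 1/(1 − c + m) = 1/(1 − 0.91 + 0.29) = 1/0.38 ≈ 2.632.
The tax multiplier is −c × k ≈ −2.395, so ΔY = k × (−c·ΔT) = (+$480.48 billion) / 0.38 ≈ +$1,264 billion.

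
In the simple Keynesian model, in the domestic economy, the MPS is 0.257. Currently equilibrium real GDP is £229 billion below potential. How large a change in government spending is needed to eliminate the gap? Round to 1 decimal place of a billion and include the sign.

MPC = 1 − MPS = 1 − 0.257 = 0.743.
Spending multiplier = 1/(1 − MPC) = 1/(1 − 0.743) = 1/0.257 ≈ 3.891.
Need ΔY = +£229 billion, so ΔG = ΔY/k = (+£229 billion) × 0.257 ≈ +£58.9 billion.
The government should increase government spending by £58.9 billion.

+£58.9 billion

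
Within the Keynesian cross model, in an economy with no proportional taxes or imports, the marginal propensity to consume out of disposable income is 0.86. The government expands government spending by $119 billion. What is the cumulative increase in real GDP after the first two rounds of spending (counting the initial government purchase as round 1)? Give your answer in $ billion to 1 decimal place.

$221.3 billion

Round 1 adds ΔG = $119 billion; each later round is MPC = 0.86 times the previous.
After 2 rounds: 119 + 102.34 = ΔG·(1 − c^2)/(1 − c) = 119 × (1 − 0.7396)/0.14 ≈ $221.3 billion.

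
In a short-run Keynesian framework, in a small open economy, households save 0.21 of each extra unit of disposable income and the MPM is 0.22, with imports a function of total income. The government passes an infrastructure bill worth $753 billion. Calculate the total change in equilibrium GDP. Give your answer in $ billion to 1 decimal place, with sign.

MPC = 1 − MPS = 1 − 0.21 = 0.79.
Expenditure multiplier = 1/(1 − c + m) = 1/(1 − 0.79 + 0.22) = 1/0.43 ≈ 2.326.
ΔY = k × ΔG = (+$753 billion) / 0.43 ≈ +$1,751.2 billion.

+$1,751.2 billion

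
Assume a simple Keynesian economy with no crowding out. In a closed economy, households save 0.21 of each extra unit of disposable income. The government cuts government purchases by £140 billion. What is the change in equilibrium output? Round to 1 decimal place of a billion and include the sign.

−£666.7 billion

MPC = 1 − MPS = 1 − 0.21 = 0.79.
Government-spending multiplier = 1/(1 − MPC) = 1/(1 − 0.79) = 1/0.21 ≈ 4.762.
ΔY = k × ΔG = (−£140 billion) / 0.21 ≈ −£666.7 billion.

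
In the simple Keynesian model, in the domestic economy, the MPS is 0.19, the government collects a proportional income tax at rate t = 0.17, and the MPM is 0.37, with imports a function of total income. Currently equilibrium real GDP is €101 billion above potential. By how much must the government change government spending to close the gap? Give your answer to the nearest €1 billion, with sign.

MPC = 1 − MPS = 1 − 0.19 = 0.81.
Spending multiplier = 1/(1 − c(1−t) + m) = 1/(1 − 0.81×0.83 + 0.37) = 1/0.6977 ≈ 1.433.
Need ΔY = −€101 billion, so ΔG = ΔY/k = (−€101 billion) × 0.6977 ≈ −€70 billion.
The government should cut government spending by €70 billion.

−€70 billion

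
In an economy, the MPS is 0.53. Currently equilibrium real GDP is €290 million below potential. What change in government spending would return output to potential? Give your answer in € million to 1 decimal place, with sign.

+€153.7 million

MPC = 1 − MPS = 1 − 0.53 = 0.47.
Spending multiplier = 1/(1 − MPC) = 1/(1 − 0.47) = 1/0.53 ≈ 1.887.
Need ΔY = +€290 million, so ΔG = ΔY/k = (+€290 million) × 0.53 = +€153.7 million.
The government should increase government spending by €153.7 million.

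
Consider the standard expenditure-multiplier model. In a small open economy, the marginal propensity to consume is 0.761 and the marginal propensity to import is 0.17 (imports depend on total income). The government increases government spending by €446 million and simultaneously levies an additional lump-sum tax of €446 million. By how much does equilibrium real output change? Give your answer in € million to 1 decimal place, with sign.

+€260.6 million

Expenditure multiplier = 1/(1 − c + m) = 1/(1 − 0.761 + 0.17) = 1/0.409 ≈ 2.445.
ΔG contributes k·ΔG = (+€446 million) / 0.409 ≈ +€1,090.5 million.
ΔT of +€446 million changes first-round spending by −c·ΔT = −€339.406 million, contributing k·(−c·ΔT) = (−€339.406 million) / 0.409 ≈ −€829.8 million.
Net ΔY = k(ΔG − c·ΔT) = (+€106.594 million) / 0.409 ≈ +€260.6 million.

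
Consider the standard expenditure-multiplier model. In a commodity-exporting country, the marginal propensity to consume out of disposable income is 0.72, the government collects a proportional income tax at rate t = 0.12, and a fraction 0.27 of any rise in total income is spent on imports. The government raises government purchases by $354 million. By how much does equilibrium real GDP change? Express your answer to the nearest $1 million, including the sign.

Government-spending multiplier = 1/(1 − c(1−t) + m) = 1/(1 − 0.72×0.88 + 0.27) = 1/0.6364 ≈ 1.571.
ΔY = k × ΔG = (+$354 million) / 0.6364 ≈ +$556 million.

+$556 million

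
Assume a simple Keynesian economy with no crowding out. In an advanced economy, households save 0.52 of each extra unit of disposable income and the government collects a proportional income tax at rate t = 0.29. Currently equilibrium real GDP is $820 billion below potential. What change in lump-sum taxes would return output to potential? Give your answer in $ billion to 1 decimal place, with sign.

−$1,126.1 billion

MPC = 1 − MPS = 1 − 0.52 = 0.48.
Spending multiplier = 1/(1 − c(1−t)) = 1/(1 − 0.48×0.71) = 1/0.6592 ≈ 1.517.
Tax multiplier = −c·k = −0.48/0.6592 ≈ −0.728. Need ΔY = +$820 billion, so ΔT = ΔY/(−c·k) = −(+$820 billion) × 0.6592 / 0.48 ≈ −$1,126.1 billion.
The government should cut lump-sum taxes by $1,126.1 billion.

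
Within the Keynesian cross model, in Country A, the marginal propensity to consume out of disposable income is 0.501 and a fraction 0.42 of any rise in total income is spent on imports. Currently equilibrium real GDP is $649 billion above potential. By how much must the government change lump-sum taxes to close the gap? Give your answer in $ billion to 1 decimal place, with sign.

+$1,190.5 billion

Spending multiplier = 1/(1 − c + m) = 1/(1 − 0.501 + 0.42) = 1/0.919 ≈ 1.088.
Tax multiplier = −c·k = −0.501/0.919 ≈ −0.545. Need ΔY = −$649 billion, so ΔT = ΔY/(−c·k) = −(−$649 billion) × 0.919 / 0.501 ≈ +$1,190.5 billion.
The government should raise lump-sum taxes by $1,190.5 billion.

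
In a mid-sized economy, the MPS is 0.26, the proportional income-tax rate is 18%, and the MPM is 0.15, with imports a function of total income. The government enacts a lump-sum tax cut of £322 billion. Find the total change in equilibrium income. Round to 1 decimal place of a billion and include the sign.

MPC = 1 − MPS = 1 − 0.26 = 0.74.
A lump-sum tax change of −£322 billion shifts disposable income by +£322 billion; first-round consumption changes by −c × ΔT = −0.74 × (−£322 billion) = +£238.28 billion.
Expenditure multiplier = 1/(1 − c(1−t) + m) = 1/(1 − 0.74×0.82 + 0.15) = 1/0.5432 ≈ 1.841.
The tax multiplier is −c × k ≈ −1.362, so ΔY = k × (−c·ΔT) = (+£238.28 billion) / 0.5432 ≈ +£438.7 billion.

+£438.7 billion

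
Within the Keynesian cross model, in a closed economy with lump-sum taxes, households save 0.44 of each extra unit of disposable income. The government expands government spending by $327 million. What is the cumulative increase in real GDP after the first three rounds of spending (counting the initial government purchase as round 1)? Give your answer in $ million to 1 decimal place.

MPC = 1 − MPS = 1 − 0.44 = 0.56.
Round 1 adds ΔG = $327 million; each later round is MPC = 0.56 times the previous.
After 3 rounds: 327 + 183.12 + 102.5472 = ΔG·(1 − c^3)/(1 − c) = 327 × (1 − 0.175616)/0.44 ≈ $612.7 million.

$612.7 million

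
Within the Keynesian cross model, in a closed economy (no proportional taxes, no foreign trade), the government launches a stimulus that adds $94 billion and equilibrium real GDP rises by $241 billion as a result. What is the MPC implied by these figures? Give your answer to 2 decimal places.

0.61

Implied spending multiplier k = ΔY/ΔG = 241/94 ≈ 2.5638.
Since k = 1/(1 − MPC), MPC = 1 − 1/k = 1 − ΔG/ΔY = 1 − 94/241 ≈ 0.61.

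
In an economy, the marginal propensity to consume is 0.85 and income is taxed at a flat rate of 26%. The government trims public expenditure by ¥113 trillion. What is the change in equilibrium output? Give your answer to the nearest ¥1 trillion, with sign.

−¥305 trillion

Expenditure multiplier = 1/(1 − c(1−t)) = 1/(1 − 0.85×0.74) = 1/0.371 ≈ 2.695.
ΔY = k × ΔG = (−¥113 trillion) / 0.371 ≈ −¥305 trillion.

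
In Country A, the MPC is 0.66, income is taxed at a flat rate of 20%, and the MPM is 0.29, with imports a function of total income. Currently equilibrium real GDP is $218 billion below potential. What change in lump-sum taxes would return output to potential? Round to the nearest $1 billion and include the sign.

−$252 billion

Spending multiplier = 1/(1 − c(1−t) + m) = 1/(1 − 0.66×0.8 + 0.29) = 1/0.762 ≈ 1.312.
Tax multiplier = −c·k = −0.66/0.762 ≈ −0.866. Need ΔY = +$218 billion, so ΔT = ΔY/(−c·k) = −(+$218 billion) × 0.762 / 0.66 ≈ −$252 billion.
The government should cut lump-sum taxes by $252 billion.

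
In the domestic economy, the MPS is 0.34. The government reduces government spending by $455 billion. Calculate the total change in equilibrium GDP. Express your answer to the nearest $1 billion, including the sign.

MPC = 1 − MPS = 1 − 0.34 = 0.66.
Government-spending multiplier = 1/(1 − MPC) = 1/(1 − 0.66) = 1/0.34 ≈ 2.941.
ΔY = k × ΔG = (−$455 billion) / 0.34 ≈ −$1,338 billion.

−$1,338 billion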